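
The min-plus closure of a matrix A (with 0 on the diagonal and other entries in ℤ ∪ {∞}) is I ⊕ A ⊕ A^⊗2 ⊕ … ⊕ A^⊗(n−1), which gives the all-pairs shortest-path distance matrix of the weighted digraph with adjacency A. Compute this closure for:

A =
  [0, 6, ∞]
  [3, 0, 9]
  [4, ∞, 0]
Closure =
  [0, 6, 15]
  [3, 0, 9]
  [4, 10, 0]

This is the Floyd-Warshall all-pairs shortest-path computation. For each intermediate vertex k = 0, 1, …, 2, update dist[i][j] ← min(dist[i][j], dist[i][k] + dist[k][j]). The final matrix gives, for each (i, j), the minimum total weight of any directed path from i to j (possibly empty when i = j).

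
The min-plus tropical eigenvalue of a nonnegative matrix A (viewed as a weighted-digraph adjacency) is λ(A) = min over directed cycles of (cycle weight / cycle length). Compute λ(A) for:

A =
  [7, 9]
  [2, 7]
λ(A) = 11/2

Enumerate directed cycles and compute their means (weight / length). Sample:
  cycle 0 → 0: weight = 7, length = 1, mean = 7/1 ≈ 7.000
  cycle 1 → 1: weight = 7, length = 1, mean = 7/1 ≈ 7.000
  cycle 0 → 1 → 0: weight = 11, length = 2, mean = 11/2 ≈ 5.500
  cycle 1 → 0 → 1: weight = 11, length = 2, mean = 11/2 ≈ 5.500
Minimum mean = 5.500, attained e.g. along the cycle 0 → 1 → 0 with weight 11 and length 2. So λ(A) = 11/2 = 11/2.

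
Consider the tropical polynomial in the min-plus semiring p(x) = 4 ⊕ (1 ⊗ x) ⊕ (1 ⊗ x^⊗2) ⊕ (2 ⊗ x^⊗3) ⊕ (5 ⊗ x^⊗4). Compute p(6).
p(6) = 4

A tropical monomial a ⊗ x^⊗i evaluates to a + i · x. Evaluating each term at x = 6:
  Term 0 contributes 4 + 0 · 6 = 4
  Term 1 contributes 1 + 1 · 6 = 7
  Term 2 contributes 1 + 2 · 6 = 13
  Term 3 contributes 2 + 3 · 6 = 20
  Term 4 contributes 5 + 4 · 6 = 29
p(6) = ⊕ of these = min[4, 7, 13, 20, 29] = 4.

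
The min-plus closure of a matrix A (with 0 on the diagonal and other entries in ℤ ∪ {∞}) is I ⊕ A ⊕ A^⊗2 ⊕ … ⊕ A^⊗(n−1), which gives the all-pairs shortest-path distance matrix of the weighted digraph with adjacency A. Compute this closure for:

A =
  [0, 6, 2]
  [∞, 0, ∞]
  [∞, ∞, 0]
Closure =
  [0, 6, 2]
  [∞, 0, ∞]
  [∞, ∞, 0]

This is the Floyd-Warshall all-pairs shortest-path computation. For each intermediate vertex k = 0, 1, …, 2, update dist[i][j] ← min(dist[i][j], dist[i][k] + dist[k][j]). The final matrix gives, for each (i, j), the minimum total weight of any directed path from i to j (possibly empty when i = j).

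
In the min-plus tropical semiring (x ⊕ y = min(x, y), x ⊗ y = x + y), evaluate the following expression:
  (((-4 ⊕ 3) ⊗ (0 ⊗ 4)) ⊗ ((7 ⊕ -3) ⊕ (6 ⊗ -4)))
(((-4 ⊕ 3) ⊗ (0 ⊗ 4)) ⊗ ((7 ⊕ -3) ⊕ (6 ⊗ -4))) = -3

Expand innermost to outermost. Recall ⊕ takes the minimum of its arguments and ⊗ takes their sum. Working out the expression (((-4 ⊕ 3) ⊗ (0 ⊗ 4)) ⊗ ((7 ⊕ -3) ⊕ (6 ⊗ -4))) gives -3.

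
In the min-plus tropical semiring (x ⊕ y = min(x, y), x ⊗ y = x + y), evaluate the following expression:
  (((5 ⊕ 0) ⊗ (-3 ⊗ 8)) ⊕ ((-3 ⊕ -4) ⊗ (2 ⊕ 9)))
(((5 ⊕ 0) ⊗ (-3 ⊗ 8)) ⊕ ((-3 ⊕ -4) ⊗ (2 ⊕ 9))) = -2

Expand innermost to outermost. Recall ⊕ takes the minimum of its arguments and ⊗ takes their sum. Working out the expression (((5 ⊕ 0) ⊗ (-3 ⊗ 8)) ⊕ ((-3 ⊕ -4) ⊗ (2 ⊕ 9))) gives -2.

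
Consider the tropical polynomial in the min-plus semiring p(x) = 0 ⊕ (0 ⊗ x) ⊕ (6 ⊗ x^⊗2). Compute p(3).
p(3) = 0

A tropical monomial a ⊗ x^⊗i evaluates to a + i · x. Evaluating each term at x = 3:
  Term 0 contributes 0 + 0 · 3 = 0
  Term 1 contributes 0 + 1 · 3 = 3
  Term 2 contributes 6 + 2 · 3 = 12
p(3) = ⊕ of these = min[0, 3, 12] = 0.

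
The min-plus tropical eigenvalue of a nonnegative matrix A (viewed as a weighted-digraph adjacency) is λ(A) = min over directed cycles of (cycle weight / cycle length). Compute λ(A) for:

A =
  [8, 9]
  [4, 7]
λ(A) = 13/2

Enumerate directed cycles and compute their means (weight / length). Sample:
  cycle 0 → 0: weight = 8, length = 1, mean = 8/1 ≈ 8.000
  cycle 1 → 1: weight = 7, length = 1, mean = 7/1 ≈ 7.000
  cycle 0 → 1 → 0: weight = 13, length = 2, mean = 13/2 ≈ 6.500
  cycle 1 → 0 → 1: weight = 13, length = 2, mean = 13/2 ≈ 6.500
Minimum mean = 6.500, attained e.g. along the cycle 0 → 1 → 0 with weight 13 and length 2. So λ(A) = 13/2 = 13/2.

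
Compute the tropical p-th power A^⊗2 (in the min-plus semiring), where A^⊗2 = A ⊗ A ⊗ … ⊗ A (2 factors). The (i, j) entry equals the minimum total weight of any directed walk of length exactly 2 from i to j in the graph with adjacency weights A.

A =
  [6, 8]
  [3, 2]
A^⊗2 =
  [11, 10]
  [5, 4]

Each entry (A^⊗2)_ij equals the minimum over all length-2 walks i = v_0 → v_1 → … → v_2 = j of Σ_t A[v_t][v_{t+1}]. For example, for (i, j) = (0, 1) we minimise over 2 possible intermediate vertex sequences; the minimum is 10, attained along the walk 0 → 1 → 1.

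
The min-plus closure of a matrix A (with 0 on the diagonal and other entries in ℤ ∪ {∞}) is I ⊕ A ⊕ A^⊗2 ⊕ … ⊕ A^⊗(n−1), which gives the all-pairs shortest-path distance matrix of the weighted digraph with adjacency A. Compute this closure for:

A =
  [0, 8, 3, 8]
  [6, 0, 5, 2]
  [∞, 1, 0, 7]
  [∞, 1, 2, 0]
Closure =
  [0, 4, 3, 6]
  [6, 0, 4, 2]
  [7, 1, 0, 3]
  [7, 1, 2, 0]

This is the Floyd-Warshall all-pairs shortest-path computation. For each intermediate vertex k = 0, 1, …, 3, update dist[i][j] ← min(dist[i][j], dist[i][k] + dist[k][j]). The final matrix gives, for each (i, j), the minimum total weight of any directed path from i to j (possibly empty when i = j).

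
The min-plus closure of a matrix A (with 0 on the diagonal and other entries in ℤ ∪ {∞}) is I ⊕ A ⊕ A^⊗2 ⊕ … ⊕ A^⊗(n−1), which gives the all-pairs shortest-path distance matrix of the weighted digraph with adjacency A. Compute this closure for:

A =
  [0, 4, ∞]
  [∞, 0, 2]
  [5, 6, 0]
Closure =
  [0, 4, 6]
  [7, 0, 2]
  [5, 6, 0]

This is the Floyd-Warshall all-pairs shortest-path computation. For each intermediate vertex k = 0, 1, …, 2, update dist[i][j] ← min(dist[i][j], dist[i][k] + dist[k][j]). The final matrix gives, for each (i, j), the minimum total weight of any directed path from i to j (possibly empty when i = j).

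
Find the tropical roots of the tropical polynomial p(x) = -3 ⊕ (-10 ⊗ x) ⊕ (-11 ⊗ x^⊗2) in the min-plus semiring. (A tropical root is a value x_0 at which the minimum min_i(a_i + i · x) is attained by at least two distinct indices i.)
Roots: {1, 7}

Each tropical root is a break point of the lower envelope of the lines y = a_i + i · x (there are 3 lines, with slopes 0, 1, ..., 2). Only the lines that attain the minimum somewhere contribute to roots; other lines are dominated. Here the surviving (envelope) indices are i = 2, i = 1, i = 0.
Intersections between consecutive envelope lines give the roots: for adjacent envelope indices i < j the intersection is x = (a_i − a_j) / (j − i). Reading off the sorted break points: {1, 7}.
Verification: at each break x_0, at least two indices attain the minimum of min_i(a_i + i · x_0).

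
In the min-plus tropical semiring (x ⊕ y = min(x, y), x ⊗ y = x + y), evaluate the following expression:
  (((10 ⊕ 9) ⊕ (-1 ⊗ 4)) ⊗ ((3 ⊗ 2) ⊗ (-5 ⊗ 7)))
(((10 ⊕ 9) ⊕ (-1 ⊗ 4)) ⊗ ((3 ⊗ 2) ⊗ (-5 ⊗ 7))) = 10

Expand innermost to outermost. Recall ⊕ takes the minimum of its arguments and ⊗ takes their sum. Working out the expression (((10 ⊕ 9) ⊕ (-1 ⊗ 4)) ⊗ ((3 ⊗ 2) ⊗ (-5 ⊗ 7))) gives 10.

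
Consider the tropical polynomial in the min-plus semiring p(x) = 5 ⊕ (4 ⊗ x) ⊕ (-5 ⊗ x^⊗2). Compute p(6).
p(6) = 5

A tropical monomial a ⊗ x^⊗i evaluates to a + i · x. Evaluating each term at x = 6:
  Term 0 contributes 5 + 0 · 6 = 5
  Term 1 contributes 4 + 1 · 6 = 10
  Term 2 contributes -5 + 2 · 6 = 7
p(6) = ⊕ of these = min[5, 10, 7] = 5.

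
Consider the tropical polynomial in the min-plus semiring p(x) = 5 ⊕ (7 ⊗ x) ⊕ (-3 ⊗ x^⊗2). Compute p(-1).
p(-1) = -5

A tropical monomial a ⊗ x^⊗i evaluates to a + i · x. Evaluating each term at x = -1:
  Term 0 contributes 5 + 0 · -1 = 5
  Term 1 contributes 7 + 1 · -1 = 6
  Term 2 contributes -3 + 2 · -1 = -5
p(-1) = ⊕ of these = min[5, 6, -5] = -5.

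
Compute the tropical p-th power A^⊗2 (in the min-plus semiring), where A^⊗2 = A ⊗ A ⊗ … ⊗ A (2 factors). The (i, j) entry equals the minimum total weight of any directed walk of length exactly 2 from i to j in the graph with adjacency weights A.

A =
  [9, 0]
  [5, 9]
A^⊗2 =
  [5, 9]
  [14, 5]

Each entry (A^⊗2)_ij equals the minimum over all length-2 walks i = v_0 → v_1 → … → v_2 = j of Σ_t A[v_t][v_{t+1}]. For example, for (i, j) = (0, 1) we minimise over 2 possible intermediate vertex sequences; the minimum is 9, attained along the walk 0 → 0 → 1.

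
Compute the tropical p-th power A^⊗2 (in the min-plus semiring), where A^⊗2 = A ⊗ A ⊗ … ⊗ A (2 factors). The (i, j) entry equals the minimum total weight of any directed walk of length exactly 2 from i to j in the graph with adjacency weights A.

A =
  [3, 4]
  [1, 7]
A^⊗2 =
  [5, 7]
  [4, 5]

Each entry (A^⊗2)_ij equals the minimum over all length-2 walks i = v_0 → v_1 → … → v_2 = j of Σ_t A[v_t][v_{t+1}]. For example, for (i, j) = (0, 1) we minimise over 2 possible intermediate vertex sequences; the minimum is 7, attained along the walk 0 → 0 → 1.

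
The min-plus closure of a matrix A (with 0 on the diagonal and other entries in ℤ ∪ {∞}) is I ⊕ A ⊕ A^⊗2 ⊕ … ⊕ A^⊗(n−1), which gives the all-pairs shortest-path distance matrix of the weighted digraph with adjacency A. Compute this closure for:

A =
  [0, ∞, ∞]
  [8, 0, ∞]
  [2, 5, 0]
Closure =
  [0, ∞, ∞]
  [8, 0, ∞]
  [2, 5, 0]

This is the Floyd-Warshall all-pairs shortest-path computation. For each intermediate vertex k = 0, 1, …, 2, update dist[i][j] ← min(dist[i][j], dist[i][k] + dist[k][j]). The final matrix gives, for each (i, j), the minimum total weight of any directed path from i to j (possibly empty when i = j).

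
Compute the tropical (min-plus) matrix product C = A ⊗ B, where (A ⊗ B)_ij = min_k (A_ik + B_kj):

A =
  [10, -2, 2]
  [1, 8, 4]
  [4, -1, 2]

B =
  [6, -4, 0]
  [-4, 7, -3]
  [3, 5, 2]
A ⊗ B =
  [-6, 5, -5]
  [4, -3, 1]
  [-5, 0, -4]

Apply the min-plus product entry-by-entry:
  C[0][0] = min over k of (A[0][0] + B[0][0] = 10 + 6 = 16, A[0][1] + B[1][0] = -2 + -4 = -6, A[0][2] + B[2][0] = 2 + 3 = 5) = -6 (attained at k = 1)
  C[0][1] = min over k of (A[0][0] + B[0][1] = 10 + -4 = 6, A[0][1] + B[1][1] = -2 + 7 = 5, A[0][2] + B[2][1] = 2 + 5 = 7) = 5 (attained at k = 1)
  C[0][2] = min over k of (A[0][0] + B[0][2] = 10 + 0 = 10, A[0][1] + B[1][2] = -2 + -3 = -5, A[0][2] + B[2][2] = 2 + 2 = 4) = -5 (attained at k = 1)
  C[1][0] = min over k of (A[1][0] + B[0][0] = 1 + 6 = 7, A[1][1] + B[1][0] = 8 + -4 = 4, A[1][2] + B[2][0] = 4 + 3 = 7) = 4 (attained at k = 1)
  C[1][1] = min over k of (A[1][0] + B[0][1] = 1 + -4 = -3, A[1][1] + B[1][1] = 8 + 7 = 15, A[1][2] + B[2][1] = 4 + 5 = 9) = -3 (attained at k = 0)
  C[1][2] = min over k of (A[1][0] + B[0][2] = 1 + 0 = 1, A[1][1] + B[1][2] = 8 + -3 = 5, A[1][2] + B[2][2] = 4 + 2 = 6) = 1 (attained at k = 0)
  C[2][0] = min over k of (A[2][0] + B[0][0] = 4 + 6 = 10, A[2][1] + B[1][0] = -1 + -4 = -5, A[2][2] + B[2][0] = 2 + 3 = 5) = -5 (attained at k = 1)
  C[2][1] = min over k of (A[2][0] + B[0][1] = 4 + -4 = 0, A[2][1] + B[1][1] = -1 + 7 = 6, A[2][2] + B[2][1] = 2 + 5 = 7) = 0 (attained at k = 0)
  C[2][2] = min over k of (A[2][0] + B[0][2] = 4 + 0 = 4, A[2][1] + B[1][2] = -1 + -3 = -4, A[2][2] + B[2][2] = 2 + 2 = 4) = -4 (attained at k = 1)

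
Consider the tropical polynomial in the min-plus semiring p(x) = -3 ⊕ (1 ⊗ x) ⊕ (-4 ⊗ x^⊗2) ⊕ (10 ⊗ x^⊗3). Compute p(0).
p(0) = -4

A tropical monomial a ⊗ x^⊗i evaluates to a + i · x. Evaluating each term at x = 0:
  Term 0 contributes -3 + 0 · 0 = -3
  Term 1 contributes 1 + 1 · 0 = 1
  Term 2 contributes -4 + 2 · 0 = -4
  Term 3 contributes 10 + 3 · 0 = 10
p(0) = ⊕ of these = min[-3, 1, -4, 10] = -4.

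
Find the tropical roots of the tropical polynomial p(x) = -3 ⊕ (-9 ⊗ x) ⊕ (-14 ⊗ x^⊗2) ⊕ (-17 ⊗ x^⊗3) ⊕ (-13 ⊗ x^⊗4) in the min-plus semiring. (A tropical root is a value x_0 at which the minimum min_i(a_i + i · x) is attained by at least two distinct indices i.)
Roots: {-4, 3, 5, 6}

Each tropical root is a break point of the lower envelope of the lines y = a_i + i · x (there are 5 lines, with slopes 0, 1, ..., 4). Only the lines that attain the minimum somewhere contribute to roots; other lines are dominated. Here the surviving (envelope) indices are i = 4, i = 3, i = 2, i = 1, i = 0.
Intersections between consecutive envelope lines give the roots: for adjacent envelope indices i < j the intersection is x = (a_i − a_j) / (j − i). Reading off the sorted break points: {-4, 3, 5, 6}.
Verification: at each break x_0, at least two indices attain the minimum of min_i(a_i + i · x_0).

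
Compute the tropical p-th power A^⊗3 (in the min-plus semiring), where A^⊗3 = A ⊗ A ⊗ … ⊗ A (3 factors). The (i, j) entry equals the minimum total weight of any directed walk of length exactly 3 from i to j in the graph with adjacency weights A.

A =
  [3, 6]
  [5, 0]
A^⊗3 =
  [9, 6]
  [5, 0]

Each entry (A^⊗3)_ij equals the minimum over all length-3 walks i = v_0 → v_1 → … → v_3 = j of Σ_t A[v_t][v_{t+1}]. For example, for (i, j) = (0, 1) we minimise over 4 possible intermediate vertex sequences; the minimum is 6, attained along the walk 0 → 1 → 1 → 1.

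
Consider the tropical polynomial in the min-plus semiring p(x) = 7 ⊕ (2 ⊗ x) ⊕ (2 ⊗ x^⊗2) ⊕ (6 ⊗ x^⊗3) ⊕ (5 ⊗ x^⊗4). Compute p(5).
p(5) = 7

A tropical monomial a ⊗ x^⊗i evaluates to a + i · x. Evaluating each term at x = 5:
  Term 0 contributes 7 + 0 · 5 = 7
  Term 1 contributes 2 + 1 · 5 = 7
  Term 2 contributes 2 + 2 · 5 = 12
  Term 3 contributes 6 + 3 · 5 = 21
  Term 4 contributes 5 + 4 · 5 = 25
p(5) = ⊕ of these = min[7, 7, 12, 21, 25] = 7.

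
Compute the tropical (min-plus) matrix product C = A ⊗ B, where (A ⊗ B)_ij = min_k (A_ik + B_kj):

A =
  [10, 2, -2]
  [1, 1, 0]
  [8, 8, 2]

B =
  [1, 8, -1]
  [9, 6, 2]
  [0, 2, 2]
A ⊗ B =
  [-2, 0, 0]
  [0, 2, 0]
  [2, 4, 4]

Apply the min-plus product entry-by-entry:
  C[0][0] = min over k of (A[0][0] + B[0][0] = 10 + 1 = 11, A[0][1] + B[1][0] = 2 + 9 = 11, A[0][2] + B[2][0] = -2 + 0 = -2) = -2 (attained at k = 2)
  C[0][1] = min over k of (A[0][0] + B[0][1] = 10 + 8 = 18, A[0][1] + B[1][1] = 2 + 6 = 8, A[0][2] + B[2][1] = -2 + 2 = 0) = 0 (attained at k = 2)
  C[0][2] = min over k of (A[0][0] + B[0][2] = 10 + -1 = 9, A[0][1] + B[1][2] = 2 + 2 = 4, A[0][2] + B[2][2] = -2 + 2 = 0) = 0 (attained at k = 2)
  C[1][0] = min over k of (A[1][0] + B[0][0] = 1 + 1 = 2, A[1][1] + B[1][0] = 1 + 9 = 10, A[1][2] + B[2][0] = 0 + 0 = 0) = 0 (attained at k = 2)
  C[1][1] = min over k of (A[1][0] + B[0][1] = 1 + 8 = 9, A[1][1] + B[1][1] = 1 + 6 = 7, A[1][2] + B[2][1] = 0 + 2 = 2) = 2 (attained at k = 2)
  C[1][2] = min over k of (A[1][0] + B[0][2] = 1 + -1 = 0, A[1][1] + B[1][2] = 1 + 2 = 3, A[1][2] + B[2][2] = 0 + 2 = 2) = 0 (attained at k = 0)
  C[2][0] = min over k of (A[2][0] + B[0][0] = 8 + 1 = 9, A[2][1] + B[1][0] = 8 + 9 = 17, A[2][2] + B[2][0] = 2 + 0 = 2) = 2 (attained at k = 2)
  C[2][1] = min over k of (A[2][0] + B[0][1] = 8 + 8 = 16, A[2][1] + B[1][1] = 8 + 6 = 14, A[2][2] + B[2][1] = 2 + 2 = 4) = 4 (attained at k = 2)
  C[2][2] = min over k of (A[2][0] + B[0][2] = 8 + -1 = 7, A[2][1] + B[1][2] = 8 + 2 = 10, A[2][2] + B[2][2] = 2 + 2 = 4) = 4 (attained at k = 2)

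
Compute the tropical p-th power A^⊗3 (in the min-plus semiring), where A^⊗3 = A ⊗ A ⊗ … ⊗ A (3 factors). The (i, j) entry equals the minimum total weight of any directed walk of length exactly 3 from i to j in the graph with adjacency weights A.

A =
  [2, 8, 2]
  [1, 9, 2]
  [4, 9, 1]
A^⊗3 =
  [6, 12, 4]
  [5, 11, 4]
  [6, 11, 3]

Each entry (A^⊗3)_ij equals the minimum over all length-3 walks i = v_0 → v_1 → … → v_3 = j of Σ_t A[v_t][v_{t+1}]. For example, for (i, j) = (0, 2) we minimise over 9 possible intermediate vertex sequences; the minimum is 4, attained along the walk 0 → 2 → 2 → 2.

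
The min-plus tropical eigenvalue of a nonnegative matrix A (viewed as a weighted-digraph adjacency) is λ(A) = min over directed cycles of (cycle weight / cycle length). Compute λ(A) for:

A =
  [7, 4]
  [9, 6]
λ(A) = 6

Enumerate directed cycles and compute their means (weight / length). Sample:
  cycle 0 → 0: weight = 7, length = 1, mean = 7/1 ≈ 7.000
  cycle 1 → 1: weight = 6, length = 1, mean = 6/1 ≈ 6.000
  cycle 0 → 1 → 0: weight = 13, length = 2, mean = 13/2 ≈ 6.500
  cycle 1 → 0 → 1: weight = 13, length = 2, mean = 13/2 ≈ 6.500
Minimum mean = 6.000, attained e.g. along the cycle 1 → 1 with weight 6 and length 1. So λ(A) = 6/1 = 6.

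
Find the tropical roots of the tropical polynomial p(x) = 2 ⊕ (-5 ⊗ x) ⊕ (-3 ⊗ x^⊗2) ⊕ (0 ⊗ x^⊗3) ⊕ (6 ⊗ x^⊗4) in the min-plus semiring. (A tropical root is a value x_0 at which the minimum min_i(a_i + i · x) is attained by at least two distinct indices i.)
Roots: {-6, -3, -2, 7}

Each tropical root is a break point of the lower envelope of the lines y = a_i + i · x (there are 5 lines, with slopes 0, 1, ..., 4). Only the lines that attain the minimum somewhere contribute to roots; other lines are dominated. Here the surviving (envelope) indices are i = 4, i = 3, i = 2, i = 1, i = 0.
Intersections between consecutive envelope lines give the roots: for adjacent envelope indices i < j the intersection is x = (a_i − a_j) / (j − i). Reading off the sorted break points: {-6, -3, -2, 7}.
Verification: at each break x_0, at least two indices attain the minimum of min_i(a_i + i · x_0).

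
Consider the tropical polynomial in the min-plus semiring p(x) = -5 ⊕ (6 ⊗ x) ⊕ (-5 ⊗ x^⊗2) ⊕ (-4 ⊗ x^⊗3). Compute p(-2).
p(-2) = -10

A tropical monomial a ⊗ x^⊗i evaluates to a + i · x. Evaluating each term at x = -2:
  Term 0 contributes -5 + 0 · -2 = -5
  Term 1 contributes 6 + 1 · -2 = 4
  Term 2 contributes -5 + 2 · -2 = -9
  Term 3 contributes -4 + 3 · -2 = -10
p(-2) = ⊕ of these = min[-5, 4, -9, -10] = -10.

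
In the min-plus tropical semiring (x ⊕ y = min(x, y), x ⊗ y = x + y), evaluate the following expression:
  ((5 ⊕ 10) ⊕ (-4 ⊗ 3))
((5 ⊕ 10) ⊕ (-4 ⊗ 3)) = -1

Expand innermost to outermost. Recall ⊕ takes the minimum of its arguments and ⊗ takes their sum. Working out the expression ((5 ⊕ 10) ⊕ (-4 ⊗ 3)) gives -1.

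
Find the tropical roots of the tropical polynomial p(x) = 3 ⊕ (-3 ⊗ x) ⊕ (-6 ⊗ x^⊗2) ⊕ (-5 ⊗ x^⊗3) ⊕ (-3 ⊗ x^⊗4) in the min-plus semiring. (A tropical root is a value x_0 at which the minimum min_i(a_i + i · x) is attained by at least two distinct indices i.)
Roots: {-2, -1, 3, 6}

Each tropical root is a break point of the lower envelope of the lines y = a_i + i · x (there are 5 lines, with slopes 0, 1, ..., 4). Only the lines that attain the minimum somewhere contribute to roots; other lines are dominated. Here the surviving (envelope) indices are i = 4, i = 3, i = 2, i = 1, i = 0.
Intersections between consecutive envelope lines give the roots: for adjacent envelope indices i < j the intersection is x = (a_i − a_j) / (j − i). Reading off the sorted break points: {-2, -1, 3, 6}.
Verification: at each break x_0, at least two indices attain the minimum of min_i(a_i + i · x_0).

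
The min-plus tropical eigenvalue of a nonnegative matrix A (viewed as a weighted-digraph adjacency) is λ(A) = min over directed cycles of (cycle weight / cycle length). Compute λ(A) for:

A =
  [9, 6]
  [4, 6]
λ(A) = 5

Enumerate directed cycles and compute their means (weight / length). Sample:
  cycle 0 → 0: weight = 9, length = 1, mean = 9/1 ≈ 9.000
  cycle 1 → 1: weight = 6, length = 1, mean = 6/1 ≈ 6.000
  cycle 0 → 1 → 0: weight = 10, length = 2, mean = 10/2 ≈ 5.000
  cycle 1 → 0 → 1: weight = 10, length = 2, mean = 10/2 ≈ 5.000
Minimum mean = 5.000, attained e.g. along the cycle 0 → 1 → 0 with weight 10 and length 2. So λ(A) = 10/2 = 5.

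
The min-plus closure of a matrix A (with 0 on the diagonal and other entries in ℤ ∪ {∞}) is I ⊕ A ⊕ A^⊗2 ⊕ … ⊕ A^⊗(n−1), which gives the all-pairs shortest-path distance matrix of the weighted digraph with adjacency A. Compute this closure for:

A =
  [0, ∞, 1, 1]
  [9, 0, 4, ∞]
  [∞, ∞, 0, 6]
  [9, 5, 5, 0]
Closure =
  [0, 6, 1, 1]
  [9, 0, 4, 10]
  [15, 11, 0, 6]
  [9, 5, 5, 0]

This is the Floyd-Warshall all-pairs shortest-path computation. For each intermediate vertex k = 0, 1, …, 3, update dist[i][j] ← min(dist[i][j], dist[i][k] + dist[k][j]). The final matrix gives, for each (i, j), the minimum total weight of any directed path from i to j (possibly empty when i = j).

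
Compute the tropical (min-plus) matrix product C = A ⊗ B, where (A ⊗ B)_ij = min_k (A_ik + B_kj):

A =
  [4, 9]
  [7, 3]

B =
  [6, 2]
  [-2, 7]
A ⊗ B =
  [7, 6]
  [1, 9]

Apply the min-plus product entry-by-entry:
  C[0][0] = min over k of (A[0][0] + B[0][0] = 4 + 6 = 10, A[0][1] + B[1][0] = 9 + -2 = 7) = 7 (attained at k = 1)
  C[0][1] = min over k of (A[0][0] + B[0][1] = 4 + 2 = 6, A[0][1] + B[1][1] = 9 + 7 = 16) = 6 (attained at k = 0)
  C[1][0] = min over k of (A[1][0] + B[0][0] = 7 + 6 = 13, A[1][1] + B[1][0] = 3 + -2 = 1) = 1 (attained at k = 1)
  C[1][1] = min over k of (A[1][0] + B[0][1] = 7 + 2 = 9, A[1][1] + B[1][1] = 3 + 7 = 10) = 9 (attained at k = 0)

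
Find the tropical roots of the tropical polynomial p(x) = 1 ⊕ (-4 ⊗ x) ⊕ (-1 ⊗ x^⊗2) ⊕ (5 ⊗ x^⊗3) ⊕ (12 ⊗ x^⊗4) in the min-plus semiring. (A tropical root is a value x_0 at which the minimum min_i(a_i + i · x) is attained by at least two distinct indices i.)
Roots: {-7, -6, -3, 5}

Each tropical root is a break point of the lower envelope of the lines y = a_i + i · x (there are 5 lines, with slopes 0, 1, ..., 4). Only the lines that attain the minimum somewhere contribute to roots; other lines are dominated. Here the surviving (envelope) indices are i = 4, i = 3, i = 2, i = 1, i = 0.
Intersections between consecutive envelope lines give the roots: for adjacent envelope indices i < j the intersection is x = (a_i − a_j) / (j − i). Reading off the sorted break points: {-7, -6, -3, 5}.
Verification: at each break x_0, at least two indices attain the minimum of min_i(a_i + i · x_0).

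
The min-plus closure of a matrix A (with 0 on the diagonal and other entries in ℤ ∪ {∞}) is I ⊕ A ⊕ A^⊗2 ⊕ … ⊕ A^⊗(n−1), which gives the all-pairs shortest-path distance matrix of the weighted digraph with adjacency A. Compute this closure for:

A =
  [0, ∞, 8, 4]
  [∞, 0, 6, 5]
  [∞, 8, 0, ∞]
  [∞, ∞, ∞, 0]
Closure =
  [0, 16, 8, 4]
  [∞, 0, 6, 5]
  [∞, 8, 0, 13]
  [∞, ∞, ∞, 0]

This is the Floyd-Warshall all-pairs shortest-path computation. For each intermediate vertex k = 0, 1, …, 3, update dist[i][j] ← min(dist[i][j], dist[i][k] + dist[k][j]). The final matrix gives, for each (i, j), the minimum total weight of any directed path from i to j (possibly empty when i = j).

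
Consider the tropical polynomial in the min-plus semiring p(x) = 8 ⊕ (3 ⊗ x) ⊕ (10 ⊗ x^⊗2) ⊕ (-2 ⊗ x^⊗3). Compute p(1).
p(1) = 1

A tropical monomial a ⊗ x^⊗i evaluates to a + i · x. Evaluating each term at x = 1:
  Term 0 contributes 8 + 0 · 1 = 8
  Term 1 contributes 3 + 1 · 1 = 4
  Term 2 contributes 10 + 2 · 1 = 12
  Term 3 contributes -2 + 3 · 1 = 1
p(1) = ⊕ of these = min[8, 4, 12, 1] = 1.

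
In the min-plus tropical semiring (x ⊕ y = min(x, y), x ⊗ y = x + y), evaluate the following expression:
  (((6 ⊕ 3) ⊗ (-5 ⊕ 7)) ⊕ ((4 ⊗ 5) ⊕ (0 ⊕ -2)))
(((6 ⊕ 3) ⊗ (-5 ⊕ 7)) ⊕ ((4 ⊗ 5) ⊕ (0 ⊕ -2))) = -2

Expand innermost to outermost. Recall ⊕ takes the minimum of its arguments and ⊗ takes their sum. Working out the expression (((6 ⊕ 3) ⊗ (-5 ⊕ 7)) ⊕ ((4 ⊗ 5) ⊕ (0 ⊕ -2))) gives -2.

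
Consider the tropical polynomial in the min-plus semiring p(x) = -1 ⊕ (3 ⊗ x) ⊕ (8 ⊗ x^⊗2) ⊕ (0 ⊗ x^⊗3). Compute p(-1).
p(-1) = -3

A tropical monomial a ⊗ x^⊗i evaluates to a + i · x. Evaluating each term at x = -1:
  Term 0 contributes -1 + 0 · -1 = -1
  Term 1 contributes 3 + 1 · -1 = 2
  Term 2 contributes 8 + 2 · -1 = 6
  Term 3 contributes 0 + 3 · -1 = -3
p(-1) = ⊕ of these = min[-1, 2, 6, -3] = -3.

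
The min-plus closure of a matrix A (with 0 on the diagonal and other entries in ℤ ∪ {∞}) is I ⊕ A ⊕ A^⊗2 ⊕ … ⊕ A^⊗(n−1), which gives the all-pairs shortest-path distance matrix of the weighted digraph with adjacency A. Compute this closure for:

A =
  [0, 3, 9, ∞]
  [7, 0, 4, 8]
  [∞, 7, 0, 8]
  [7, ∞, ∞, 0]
Closure =
  [0, 3, 7, 11]
  [7, 0, 4, 8]
  [14, 7, 0, 8]
  [7, 10, 14, 0]

This is the Floyd-Warshall all-pairs shortest-path computation. For each intermediate vertex k = 0, 1, …, 3, update dist[i][j] ← min(dist[i][j], dist[i][k] + dist[k][j]). The final matrix gives, for each (i, j), the minimum total weight of any directed path from i to j (possibly empty when i = j).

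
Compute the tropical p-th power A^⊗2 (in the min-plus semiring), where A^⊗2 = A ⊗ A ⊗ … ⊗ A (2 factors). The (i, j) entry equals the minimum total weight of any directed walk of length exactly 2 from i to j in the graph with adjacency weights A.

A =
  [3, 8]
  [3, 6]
A^⊗2 =
  [6, 11]
  [6, 11]

Each entry (A^⊗2)_ij equals the minimum over all length-2 walks i = v_0 → v_1 → … → v_2 = j of Σ_t A[v_t][v_{t+1}]. For example, for (i, j) = (0, 1) we minimise over 2 possible intermediate vertex sequences; the minimum is 11, attained along the walk 0 → 0 → 1.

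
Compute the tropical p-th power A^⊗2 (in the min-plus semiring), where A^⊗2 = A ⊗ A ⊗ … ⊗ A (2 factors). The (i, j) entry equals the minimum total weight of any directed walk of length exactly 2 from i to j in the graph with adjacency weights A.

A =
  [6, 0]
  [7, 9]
A^⊗2 =
  [7, 6]
  [13, 7]

Each entry (A^⊗2)_ij equals the minimum over all length-2 walks i = v_0 → v_1 → … → v_2 = j of Σ_t A[v_t][v_{t+1}]. For example, for (i, j) = (0, 1) we minimise over 2 possible intermediate vertex sequences; the minimum is 6, attained along the walk 0 → 0 → 1.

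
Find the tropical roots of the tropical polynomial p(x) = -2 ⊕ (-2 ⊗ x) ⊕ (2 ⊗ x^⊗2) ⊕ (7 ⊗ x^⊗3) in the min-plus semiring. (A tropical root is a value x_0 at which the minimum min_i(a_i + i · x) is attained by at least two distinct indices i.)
Roots: {-5, -4, 0}

Each tropical root is a break point of the lower envelope of the lines y = a_i + i · x (there are 4 lines, with slopes 0, 1, ..., 3). Only the lines that attain the minimum somewhere contribute to roots; other lines are dominated. Here the surviving (envelope) indices are i = 3, i = 2, i = 1, i = 0.
Intersections between consecutive envelope lines give the roots: for adjacent envelope indices i < j the intersection is x = (a_i − a_j) / (j − i). Reading off the sorted break points: {-5, -4, 0}.
Verification: at each break x_0, at least two indices attain the minimum of min_i(a_i + i · x_0).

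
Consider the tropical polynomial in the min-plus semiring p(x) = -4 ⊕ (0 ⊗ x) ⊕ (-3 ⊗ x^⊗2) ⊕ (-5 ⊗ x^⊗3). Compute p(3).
p(3) = -4

A tropical monomial a ⊗ x^⊗i evaluates to a + i · x. Evaluating each term at x = 3:
  Term 0 contributes -4 + 0 · 3 = -4
  Term 1 contributes 0 + 1 · 3 = 3
  Term 2 contributes -3 + 2 · 3 = 3
  Term 3 contributes -5 + 3 · 3 = 4
p(3) = ⊕ of these = min[-4, 3, 3, 4] = -4.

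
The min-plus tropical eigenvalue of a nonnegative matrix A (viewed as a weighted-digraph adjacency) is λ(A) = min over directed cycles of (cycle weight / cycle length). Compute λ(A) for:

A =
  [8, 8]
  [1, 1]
λ(A) = 1

Enumerate directed cycles and compute their means (weight / length). Sample:
  cycle 0 → 0: weight = 8, length = 1, mean = 8/1 ≈ 8.000
  cycle 1 → 1: weight = 1, length = 1, mean = 1/1 ≈ 1.000
  cycle 0 → 1 → 0: weight = 9, length = 2, mean = 9/2 ≈ 4.500
  cycle 1 → 0 → 1: weight = 9, length = 2, mean = 9/2 ≈ 4.500
Minimum mean = 1.000, attained e.g. along the cycle 1 → 1 with weight 1 and length 1. So λ(A) = 1/1 = 1.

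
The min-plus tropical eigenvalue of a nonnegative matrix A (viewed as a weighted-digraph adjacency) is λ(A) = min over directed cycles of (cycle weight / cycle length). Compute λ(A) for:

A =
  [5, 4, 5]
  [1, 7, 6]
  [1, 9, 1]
λ(A) = 1

Enumerate directed cycles and compute their means (weight / length). Sample:
  cycle 0 → 0: weight = 5, length = 1, mean = 5/1 ≈ 5.000
  cycle 1 → 1: weight = 7, length = 1, mean = 7/1 ≈ 7.000
  cycle 2 → 2: weight = 1, length = 1, mean = 1/1 ≈ 1.000
  cycle 0 → 1 → 0: weight = 5, length = 2, mean = 5/2 ≈ 2.500
  cycle 0 → 2 → 0: weight = 6, length = 2, mean = 6/2 ≈ 3.000
  cycle 1 → 0 → 1: weight = 5, length = 2, mean = 5/2 ≈ 2.500
Minimum mean = 1.000, attained e.g. along the cycle 2 → 2 with weight 1 and length 1. So λ(A) = 1/1 = 1.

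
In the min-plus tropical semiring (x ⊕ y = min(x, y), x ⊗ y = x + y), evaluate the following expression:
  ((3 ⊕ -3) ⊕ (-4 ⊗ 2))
((3 ⊕ -3) ⊕ (-4 ⊗ 2)) = -3

Expand innermost to outermost. Recall ⊕ takes the minimum of its arguments and ⊗ takes their sum. Working out the expression ((3 ⊕ -3) ⊕ (-4 ⊗ 2)) gives -3.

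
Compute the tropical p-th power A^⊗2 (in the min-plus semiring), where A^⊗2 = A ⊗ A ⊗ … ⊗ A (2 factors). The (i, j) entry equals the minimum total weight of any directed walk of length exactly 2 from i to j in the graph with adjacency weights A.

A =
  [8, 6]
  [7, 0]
A^⊗2 =
  [13, 6]
  [7, 0]

Each entry (A^⊗2)_ij equals the minimum over all length-2 walks i = v_0 → v_1 → … → v_2 = j of Σ_t A[v_t][v_{t+1}]. For example, for (i, j) = (0, 1) we minimise over 2 possible intermediate vertex sequences; the minimum is 6, attained along the walk 0 → 1 → 1.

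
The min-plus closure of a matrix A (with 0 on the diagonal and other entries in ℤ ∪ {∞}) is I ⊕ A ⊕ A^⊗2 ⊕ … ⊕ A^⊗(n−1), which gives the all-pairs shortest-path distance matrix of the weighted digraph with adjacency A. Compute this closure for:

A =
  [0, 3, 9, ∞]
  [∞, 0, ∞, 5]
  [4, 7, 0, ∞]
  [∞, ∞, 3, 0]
Closure =
  [0, 3, 9, 8]
  [12, 0, 8, 5]
  [4, 7, 0, 12]
  [7, 10, 3, 0]

This is the Floyd-Warshall all-pairs shortest-path computation. For each intermediate vertex k = 0, 1, …, 3, update dist[i][j] ← min(dist[i][j], dist[i][k] + dist[k][j]). The final matrix gives, for each (i, j), the minimum total weight of any directed path from i to j (possibly empty when i = j).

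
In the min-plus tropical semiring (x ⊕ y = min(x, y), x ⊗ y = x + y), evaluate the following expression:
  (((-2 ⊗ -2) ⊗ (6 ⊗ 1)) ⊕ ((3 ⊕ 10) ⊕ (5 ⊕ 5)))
(((-2 ⊗ -2) ⊗ (6 ⊗ 1)) ⊕ ((3 ⊕ 10) ⊕ (5 ⊕ 5))) = 3

Expand innermost to outermost. Recall ⊕ takes the minimum of its arguments and ⊗ takes their sum. Working out the expression (((-2 ⊗ -2) ⊗ (6 ⊗ 1)) ⊕ ((3 ⊕ 10) ⊕ (5 ⊕ 5))) gives 3.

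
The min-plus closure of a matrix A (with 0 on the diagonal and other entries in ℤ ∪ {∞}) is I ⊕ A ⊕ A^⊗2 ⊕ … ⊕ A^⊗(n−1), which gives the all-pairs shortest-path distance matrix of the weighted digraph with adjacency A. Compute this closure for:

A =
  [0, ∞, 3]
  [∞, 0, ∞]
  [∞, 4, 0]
Closure =
  [0, 7, 3]
  [∞, 0, ∞]
  [∞, 4, 0]

This is the Floyd-Warshall all-pairs shortest-path computation. For each intermediate vertex k = 0, 1, …, 2, update dist[i][j] ← min(dist[i][j], dist[i][k] + dist[k][j]). The final matrix gives, for each (i, j), the minimum total weight of any directed path from i to j (possibly empty when i = j).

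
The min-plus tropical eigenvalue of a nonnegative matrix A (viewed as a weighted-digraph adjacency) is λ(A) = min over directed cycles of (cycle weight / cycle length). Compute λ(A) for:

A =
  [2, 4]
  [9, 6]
λ(A) = 2

Enumerate directed cycles and compute their means (weight / length). Sample:
  cycle 0 → 0: weight = 2, length = 1, mean = 2/1 ≈ 2.000
  cycle 1 → 1: weight = 6, length = 1, mean = 6/1 ≈ 6.000
  cycle 0 → 1 → 0: weight = 13, length = 2, mean = 13/2 ≈ 6.500
  cycle 1 → 0 → 1: weight = 13, length = 2, mean = 13/2 ≈ 6.500
Minimum mean = 2.000, attained e.g. along the cycle 0 → 0 with weight 2 and length 1. So λ(A) = 2/1 = 2.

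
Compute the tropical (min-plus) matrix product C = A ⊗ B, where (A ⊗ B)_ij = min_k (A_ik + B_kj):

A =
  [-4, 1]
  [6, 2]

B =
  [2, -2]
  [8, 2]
A ⊗ B =
  [-2, -6]
  [8, 4]

Apply the min-plus product entry-by-entry:
  C[0][0] = min over k of (A[0][0] + B[0][0] = -4 + 2 = -2, A[0][1] + B[1][0] = 1 + 8 = 9) = -2 (attained at k = 0)
  C[0][1] = min over k of (A[0][0] + B[0][1] = -4 + -2 = -6, A[0][1] + B[1][1] = 1 + 2 = 3) = -6 (attained at k = 0)
  C[1][0] = min over k of (A[1][0] + B[0][0] = 6 + 2 = 8, A[1][1] + B[1][0] = 2 + 8 = 10) = 8 (attained at k = 0)
  C[1][1] = min over k of (A[1][0] + B[0][1] = 6 + -2 = 4, A[1][1] + B[1][1] = 2 + 2 = 4) = 4 (attained at k = 0)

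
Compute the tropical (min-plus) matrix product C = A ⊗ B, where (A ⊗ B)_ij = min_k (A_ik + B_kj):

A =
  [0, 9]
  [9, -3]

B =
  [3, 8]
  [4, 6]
A ⊗ B =
  [3, 8]
  [1, 3]

Apply the min-plus product entry-by-entry:
  C[0][0] = min over k of (A[0][0] + B[0][0] = 0 + 3 = 3, A[0][1] + B[1][0] = 9 + 4 = 13) = 3 (attained at k = 0)
  C[0][1] = min over k of (A[0][0] + B[0][1] = 0 + 8 = 8, A[0][1] + B[1][1] = 9 + 6 = 15) = 8 (attained at k = 0)
  C[1][0] = min over k of (A[1][0] + B[0][0] = 9 + 3 = 12, A[1][1] + B[1][0] = -3 + 4 = 1) = 1 (attained at k = 1)
  C[1][1] = min over k of (A[1][0] + B[0][1] = 9 + 8 = 17, A[1][1] + B[1][1] = -3 + 6 = 3) = 3 (attained at k = 1)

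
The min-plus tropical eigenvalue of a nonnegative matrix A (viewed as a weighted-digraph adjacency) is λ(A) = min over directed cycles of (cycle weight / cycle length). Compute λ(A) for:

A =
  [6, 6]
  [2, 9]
λ(A) = 4

Enumerate directed cycles and compute their means (weight / length). Sample:
  cycle 0 → 0: weight = 6, length = 1, mean = 6/1 ≈ 6.000
  cycle 1 → 1: weight = 9, length = 1, mean = 9/1 ≈ 9.000
  cycle 0 → 1 → 0: weight = 8, length = 2, mean = 8/2 ≈ 4.000
  cycle 1 → 0 → 1: weight = 8, length = 2, mean = 8/2 ≈ 4.000
Minimum mean = 4.000, attained e.g. along the cycle 0 → 1 → 0 with weight 8 and length 2. So λ(A) = 8/2 = 4.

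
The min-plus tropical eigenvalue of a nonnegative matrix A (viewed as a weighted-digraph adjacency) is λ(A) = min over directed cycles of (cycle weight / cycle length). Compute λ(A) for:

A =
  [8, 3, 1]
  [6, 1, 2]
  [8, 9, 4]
λ(A) = 1

Enumerate directed cycles and compute their means (weight / length). Sample:
  cycle 0 → 0: weight = 8, length = 1, mean = 8/1 ≈ 8.000
  cycle 1 → 1: weight = 1, length = 1, mean = 1/1 ≈ 1.000
  cycle 2 → 2: weight = 4, length = 1, mean = 4/1 ≈ 4.000
  cycle 0 → 1 → 0: weight = 9, length = 2, mean = 9/2 ≈ 4.500
  cycle 0 → 2 → 0: weight = 9, length = 2, mean = 9/2 ≈ 4.500
  cycle 1 → 0 → 1: weight = 9, length = 2, mean = 9/2 ≈ 4.500
Minimum mean = 1.000, attained e.g. along the cycle 1 → 1 with weight 1 and length 1. So λ(A) = 1/1 = 1.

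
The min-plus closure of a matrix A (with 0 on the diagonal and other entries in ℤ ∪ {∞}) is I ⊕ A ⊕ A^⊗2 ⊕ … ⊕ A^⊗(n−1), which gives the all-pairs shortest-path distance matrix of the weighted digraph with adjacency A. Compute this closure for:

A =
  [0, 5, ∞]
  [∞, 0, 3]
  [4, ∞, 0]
Closure =
  [0, 5, 8]
  [7, 0, 3]
  [4, 9, 0]

This is the Floyd-Warshall all-pairs shortest-path computation. For each intermediate vertex k = 0, 1, …, 2, update dist[i][j] ← min(dist[i][j], dist[i][k] + dist[k][j]). The final matrix gives, for each (i, j), the minimum total weight of any directed path from i to j (possibly empty when i = j).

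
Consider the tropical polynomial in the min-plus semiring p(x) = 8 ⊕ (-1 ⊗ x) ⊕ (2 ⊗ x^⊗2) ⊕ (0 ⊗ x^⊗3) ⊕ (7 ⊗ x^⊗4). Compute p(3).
p(3) = 2

A tropical monomial a ⊗ x^⊗i evaluates to a + i · x. Evaluating each term at x = 3:
  Term 0 contributes 8 + 0 · 3 = 8
  Term 1 contributes -1 + 1 · 3 = 2
  Term 2 contributes 2 + 2 · 3 = 8
  Term 3 contributes 0 + 3 · 3 = 9
  Term 4 contributes 7 + 4 · 3 = 19
p(3) = ⊕ of these = min[8, 2, 8, 9, 19] = 2.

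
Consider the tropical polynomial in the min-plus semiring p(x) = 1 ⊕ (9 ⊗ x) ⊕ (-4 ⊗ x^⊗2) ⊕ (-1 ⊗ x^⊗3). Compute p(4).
p(4) = 1

A tropical monomial a ⊗ x^⊗i evaluates to a + i · x. Evaluating each term at x = 4:
  Term 0 contributes 1 + 0 · 4 = 1
  Term 1 contributes 9 + 1 · 4 = 13
  Term 2 contributes -4 + 2 · 4 = 4
  Term 3 contributes -1 + 3 · 4 = 11
p(4) = ⊕ of these = min[1, 13, 4, 11] = 1.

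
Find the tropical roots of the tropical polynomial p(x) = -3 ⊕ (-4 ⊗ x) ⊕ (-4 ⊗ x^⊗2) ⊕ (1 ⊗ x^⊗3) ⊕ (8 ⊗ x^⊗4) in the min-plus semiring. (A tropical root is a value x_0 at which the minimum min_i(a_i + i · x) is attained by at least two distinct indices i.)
Roots: {-7, -5, 0, 1}

Each tropical root is a break point of the lower envelope of the lines y = a_i + i · x (there are 5 lines, with slopes 0, 1, ..., 4). Only the lines that attain the minimum somewhere contribute to roots; other lines are dominated. Here the surviving (envelope) indices are i = 4, i = 3, i = 2, i = 1, i = 0.
Intersections between consecutive envelope lines give the roots: for adjacent envelope indices i < j the intersection is x = (a_i − a_j) / (j − i). Reading off the sorted break points: {-7, -5, 0, 1}.
Verification: at each break x_0, at least two indices attain the minimum of min_i(a_i + i · x_0).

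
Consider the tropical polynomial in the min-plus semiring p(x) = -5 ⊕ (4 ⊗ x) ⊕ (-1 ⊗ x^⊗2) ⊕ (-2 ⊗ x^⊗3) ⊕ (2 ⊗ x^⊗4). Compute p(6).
p(6) = -5

A tropical monomial a ⊗ x^⊗i evaluates to a + i · x. Evaluating each term at x = 6:
  Term 0 contributes -5 + 0 · 6 = -5
  Term 1 contributes 4 + 1 · 6 = 10
  Term 2 contributes -1 + 2 · 6 = 11
  Term 3 contributes -2 + 3 · 6 = 16
  Term 4 contributes 2 + 4 · 6 = 26
p(6) = ⊕ of these = min[-5, 10, 11, 16, 26] = -5.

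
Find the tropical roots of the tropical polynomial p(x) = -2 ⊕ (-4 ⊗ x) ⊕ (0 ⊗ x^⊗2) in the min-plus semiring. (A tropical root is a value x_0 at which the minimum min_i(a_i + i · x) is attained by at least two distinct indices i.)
Roots: {-4, 2}

Each tropical root is a break point of the lower envelope of the lines y = a_i + i · x (there are 3 lines, with slopes 0, 1, ..., 2). Only the lines that attain the minimum somewhere contribute to roots; other lines are dominated. Here the surviving (envelope) indices are i = 2, i = 1, i = 0.
Intersections between consecutive envelope lines give the roots: for adjacent envelope indices i < j the intersection is x = (a_i − a_j) / (j − i). Reading off the sorted break points: {-4, 2}.
Verification: at each break x_0, at least two indices attain the minimum of min_i(a_i + i · x_0).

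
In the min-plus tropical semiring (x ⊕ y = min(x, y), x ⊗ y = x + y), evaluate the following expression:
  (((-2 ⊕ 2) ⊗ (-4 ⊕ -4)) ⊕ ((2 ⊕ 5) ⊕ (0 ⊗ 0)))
(((-2 ⊕ 2) ⊗ (-4 ⊕ -4)) ⊕ ((2 ⊕ 5) ⊕ (0 ⊗ 0))) = -6

Expand innermost to outermost. Recall ⊕ takes the minimum of its arguments and ⊗ takes their sum. Working out the expression (((-2 ⊕ 2) ⊗ (-4 ⊕ -4)) ⊕ ((2 ⊕ 5) ⊕ (0 ⊗ 0))) gives -6.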